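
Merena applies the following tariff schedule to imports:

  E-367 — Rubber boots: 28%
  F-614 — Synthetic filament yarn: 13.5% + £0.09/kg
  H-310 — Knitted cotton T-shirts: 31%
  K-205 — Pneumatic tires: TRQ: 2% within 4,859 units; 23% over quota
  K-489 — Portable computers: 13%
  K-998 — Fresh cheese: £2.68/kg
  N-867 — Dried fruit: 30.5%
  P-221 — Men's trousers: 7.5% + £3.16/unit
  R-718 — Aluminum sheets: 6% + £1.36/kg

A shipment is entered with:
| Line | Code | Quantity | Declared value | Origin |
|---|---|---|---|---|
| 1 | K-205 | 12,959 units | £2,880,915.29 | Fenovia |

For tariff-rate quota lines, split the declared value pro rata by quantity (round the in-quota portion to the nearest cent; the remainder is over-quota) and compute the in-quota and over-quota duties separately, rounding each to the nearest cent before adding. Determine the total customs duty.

Line 1 (K-205, Fenovia, 12,959 units, £2,880,915.29):
Code K-205 is under a tariff-rate quota (threshold 4,859 units). In-quota: 4,859 units at 2%; over-quota: 8,100 units at 23%.
Pro-rata value split: in-quota = £2,880,915.29 × 4,859/12,959 = £1,080,204.29; over-quota = £2,880,915.29 − £1,080,204.29 = £1,800,711.00.
In-quota duty = £1,080,204.29 × 2% = £21,604.09. Over-quota duty = £1,800,711.00 × 23% = £414,163.53.
Line duty = £21,604.09 + £414,163.53 = £435,767.62.

£435,767.62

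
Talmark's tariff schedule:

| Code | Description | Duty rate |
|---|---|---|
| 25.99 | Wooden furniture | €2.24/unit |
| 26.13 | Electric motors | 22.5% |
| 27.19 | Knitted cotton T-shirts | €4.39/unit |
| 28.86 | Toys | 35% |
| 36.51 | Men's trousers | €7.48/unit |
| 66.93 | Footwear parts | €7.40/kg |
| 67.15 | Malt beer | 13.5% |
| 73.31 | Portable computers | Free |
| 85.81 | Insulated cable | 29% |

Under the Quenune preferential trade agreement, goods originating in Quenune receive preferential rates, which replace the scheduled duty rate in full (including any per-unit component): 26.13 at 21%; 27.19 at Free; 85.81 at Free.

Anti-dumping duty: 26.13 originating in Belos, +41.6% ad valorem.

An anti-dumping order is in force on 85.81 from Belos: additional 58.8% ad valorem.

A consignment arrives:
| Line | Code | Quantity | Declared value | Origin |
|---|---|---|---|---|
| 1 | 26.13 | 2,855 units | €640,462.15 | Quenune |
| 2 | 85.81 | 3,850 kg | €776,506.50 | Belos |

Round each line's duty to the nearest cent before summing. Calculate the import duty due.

€816,269.76

Line 1 (26.13, Quenune, 2,855 units, €640,462.15):
Base rate for 26.13 is 22.5%.
Origin Quenune qualifies under the Talmark–Quenune agreement and 26.13 is covered: preferential rate 21% applies instead.
The additional-duty order on 26.13 targets Belos, not Quenune; it does not apply.
Duty = €640,462.15 × 21% = €134,497.05.
Line 2 (85.81, Belos, 3,850 kg, €776,506.50):
Base rate for 85.81 is 29%.
85.81 has an FTA preferential rate, but origin Belos is not Quenune; base rate stands.
Additional duty on 85.81 from Belos: +58.8%. Applied ad valorem rate: 29% + 58.8% = 87.8%.
Duty = €776,506.50 × 87.8% = €681,772.71.
Total = €134,497.05 + €681,772.71 = €816,269.76.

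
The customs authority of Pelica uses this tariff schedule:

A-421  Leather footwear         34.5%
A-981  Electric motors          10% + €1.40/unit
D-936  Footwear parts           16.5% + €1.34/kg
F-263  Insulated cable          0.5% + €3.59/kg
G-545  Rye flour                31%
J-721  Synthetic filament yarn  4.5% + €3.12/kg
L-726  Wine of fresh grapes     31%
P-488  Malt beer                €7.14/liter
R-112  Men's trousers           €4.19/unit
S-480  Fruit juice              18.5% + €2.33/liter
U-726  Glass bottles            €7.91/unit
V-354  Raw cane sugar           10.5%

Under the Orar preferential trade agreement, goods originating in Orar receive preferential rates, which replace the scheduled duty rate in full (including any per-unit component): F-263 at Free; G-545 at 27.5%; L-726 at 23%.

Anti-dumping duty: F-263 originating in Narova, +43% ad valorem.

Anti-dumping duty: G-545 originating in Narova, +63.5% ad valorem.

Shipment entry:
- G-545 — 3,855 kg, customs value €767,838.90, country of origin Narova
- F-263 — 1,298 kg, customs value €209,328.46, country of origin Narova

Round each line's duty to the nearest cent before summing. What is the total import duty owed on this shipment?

Line 1 (G-545, Narova, 3,855 kg, €767,838.90):
Base rate for G-545 is 31%.
G-545 has an FTA preferential rate, but origin Narova is not Orar; base rate stands.
Additional duty on G-545 from Narova: +63.5%. Applied ad valorem rate: 31% + 63.5% = 94.5%.
Duty = €767,838.90 × 94.5% = €725,607.76.
Line 2 (F-263, Narova, 1,298 kg, €209,328.46):
Base rate for F-263 is 0.5% + €3.59/kg.
F-263 has an FTA preferential rate, but origin Narova is not Orar; base rate stands.
Additional duty on F-263 from Narova: +43%. Applied ad valorem rate: 0.5% + 43% = 43.5%.
Duty = €209,328.46 × 43.5% + 1,298 × €3.59 = €95,717.70.
Total = €725,607.76 + €95,717.70 = €821,325.46.

€821,325.46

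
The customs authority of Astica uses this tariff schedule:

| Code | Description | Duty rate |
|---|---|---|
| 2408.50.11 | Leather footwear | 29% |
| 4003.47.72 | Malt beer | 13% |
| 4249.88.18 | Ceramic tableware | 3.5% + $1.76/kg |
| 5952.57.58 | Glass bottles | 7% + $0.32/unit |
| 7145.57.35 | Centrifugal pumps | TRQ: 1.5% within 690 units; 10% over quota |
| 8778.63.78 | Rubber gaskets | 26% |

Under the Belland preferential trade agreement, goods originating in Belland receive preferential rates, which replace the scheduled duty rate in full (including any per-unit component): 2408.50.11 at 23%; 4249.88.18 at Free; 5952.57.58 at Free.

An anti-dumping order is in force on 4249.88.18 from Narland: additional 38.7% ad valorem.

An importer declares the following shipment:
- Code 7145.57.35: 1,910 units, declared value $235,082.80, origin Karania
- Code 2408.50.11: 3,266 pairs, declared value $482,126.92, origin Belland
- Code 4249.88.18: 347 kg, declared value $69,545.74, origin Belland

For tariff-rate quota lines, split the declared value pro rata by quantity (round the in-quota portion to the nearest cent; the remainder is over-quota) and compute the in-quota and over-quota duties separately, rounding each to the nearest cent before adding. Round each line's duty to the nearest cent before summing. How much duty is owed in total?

Line 1 (7145.57.35, Karania, 1,910 units, $235,082.80):
Code 7145.57.35 is under a tariff-rate quota (threshold 690 units). In-quota: 690 units at 1.5%; over-quota: 1,220 units at 10%.
Pro-rata value split: in-quota = $235,082.80 × 690/1,910 = $84,925.20; over-quota = $235,082.80 − $84,925.20 = $150,157.60.
In-quota duty = $84,925.20 × 1.5% = $1,273.88. Over-quota duty = $150,157.60 × 10% = $15,015.76.
Line duty = $1,273.88 + $15,015.76 = $16,289.64.
Line 2 (2408.50.11, Belland, 3,266 pairs, $482,126.92):
Base rate for 2408.50.11 is 29%.
Origin Belland qualifies under the Astica–Belland agreement and 2408.50.11 is covered: preferential rate 23% applies instead.
Duty = $482,126.92 × 23% = $110,889.19.
Line 3 (4249.88.18, Belland, 347 kg, $69,545.74):
Base rate for 4249.88.18 is 3.5% + $1.76/kg.
Origin Belland qualifies under the Astica–Belland agreement and 4249.88.18 is covered: preferential rate Free applies instead.
The additional-duty order on 4249.88.18 targets Narland, not Belland; it does not apply.
Duty = $69,545.74 × 0% = $0.00.
Total = $16,289.64 + $110,889.19 + $0.00 = $127,178.83.

$127,178.83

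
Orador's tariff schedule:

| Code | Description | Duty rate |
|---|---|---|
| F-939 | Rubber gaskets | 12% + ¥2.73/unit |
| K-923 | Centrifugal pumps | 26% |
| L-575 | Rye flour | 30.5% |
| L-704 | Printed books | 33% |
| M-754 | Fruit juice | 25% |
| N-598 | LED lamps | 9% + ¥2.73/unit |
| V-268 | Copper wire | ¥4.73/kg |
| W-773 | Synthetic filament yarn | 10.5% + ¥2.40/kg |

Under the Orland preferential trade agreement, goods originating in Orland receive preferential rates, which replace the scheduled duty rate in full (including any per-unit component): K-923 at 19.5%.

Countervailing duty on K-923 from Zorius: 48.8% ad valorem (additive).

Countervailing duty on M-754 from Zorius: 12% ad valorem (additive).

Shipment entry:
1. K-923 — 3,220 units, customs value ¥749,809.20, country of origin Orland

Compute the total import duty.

¥146,212.79

Line 1 (K-923, Orland, 3,220 units, ¥749,809.20):
Base rate for K-923 is 26%.
Origin Orland qualifies under the Orador–Orland agreement and K-923 is covered: preferential rate 19.5% applies instead.
The additional-duty order on K-923 targets Zorius, not Orland; it does not apply.
Duty = ¥749,809.20 × 19.5% = ¥146,212.79.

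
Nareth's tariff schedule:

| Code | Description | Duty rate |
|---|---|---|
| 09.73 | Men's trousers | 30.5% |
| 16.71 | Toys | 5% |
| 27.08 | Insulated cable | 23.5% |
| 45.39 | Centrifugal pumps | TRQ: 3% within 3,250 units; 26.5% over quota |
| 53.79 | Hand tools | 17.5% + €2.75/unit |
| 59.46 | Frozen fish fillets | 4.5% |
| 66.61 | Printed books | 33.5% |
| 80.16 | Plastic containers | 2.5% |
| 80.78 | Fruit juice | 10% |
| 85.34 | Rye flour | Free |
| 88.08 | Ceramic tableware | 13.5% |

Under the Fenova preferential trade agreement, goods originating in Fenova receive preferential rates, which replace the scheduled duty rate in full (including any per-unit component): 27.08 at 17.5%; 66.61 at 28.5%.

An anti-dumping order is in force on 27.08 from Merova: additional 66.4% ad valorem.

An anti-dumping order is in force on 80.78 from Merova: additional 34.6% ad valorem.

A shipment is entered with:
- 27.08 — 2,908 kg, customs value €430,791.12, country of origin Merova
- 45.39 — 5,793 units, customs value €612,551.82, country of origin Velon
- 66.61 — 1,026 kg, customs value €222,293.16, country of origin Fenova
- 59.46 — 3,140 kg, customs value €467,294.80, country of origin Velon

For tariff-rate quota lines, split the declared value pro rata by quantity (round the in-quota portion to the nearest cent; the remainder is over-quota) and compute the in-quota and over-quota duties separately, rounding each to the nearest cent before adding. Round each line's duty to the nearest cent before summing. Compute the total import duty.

€553,230.35

Line 1 (27.08, Merova, 2,908 kg, €430,791.12):
Base rate for 27.08 is 23.5%.
27.08 has an FTA preferential rate, but origin Merova is not Fenova; base rate stands.
Additional duty on 27.08 from Merova: +66.4%. Applied ad valorem rate: 23.5% + 66.4% = 89.9%.
Duty = €430,791.12 × 89.9% = €387,281.22.
Line 2 (45.39, Velon, 5,793 units, €612,551.82):
Code 45.39 is under a tariff-rate quota (threshold 3,250 units). In-quota: 3,250 units at 3%; over-quota: 2,543 units at 26.5%.
Pro-rata value split: in-quota = €612,551.82 × 3,250/5,793 = €343,655.00; over-quota = €612,551.82 − €343,655.00 = €268,896.82.
In-quota duty = €343,655.00 × 3% = €10,309.65. Over-quota duty = €268,896.82 × 26.5% = €71,257.66.
Line duty = €10,309.65 + €71,257.66 = €81,567.31.
Line 3 (66.61, Fenova, 1,026 kg, €222,293.16):
Base rate for 66.61 is 33.5%.
Origin Fenova qualifies under the Nareth–Fenova agreement and 66.61 is covered: preferential rate 28.5% applies instead.
Duty = €222,293.16 × 28.5% = €63,353.55.
Line 4 (59.46, Velon, 3,140 kg, €467,294.80):
Base rate for 59.46 is 4.5%.
Duty = €467,294.80 × 4.5% = €21,028.27.
Total = €387,281.22 + €81,567.31 + €63,353.55 + €21,028.27 = €553,230.35.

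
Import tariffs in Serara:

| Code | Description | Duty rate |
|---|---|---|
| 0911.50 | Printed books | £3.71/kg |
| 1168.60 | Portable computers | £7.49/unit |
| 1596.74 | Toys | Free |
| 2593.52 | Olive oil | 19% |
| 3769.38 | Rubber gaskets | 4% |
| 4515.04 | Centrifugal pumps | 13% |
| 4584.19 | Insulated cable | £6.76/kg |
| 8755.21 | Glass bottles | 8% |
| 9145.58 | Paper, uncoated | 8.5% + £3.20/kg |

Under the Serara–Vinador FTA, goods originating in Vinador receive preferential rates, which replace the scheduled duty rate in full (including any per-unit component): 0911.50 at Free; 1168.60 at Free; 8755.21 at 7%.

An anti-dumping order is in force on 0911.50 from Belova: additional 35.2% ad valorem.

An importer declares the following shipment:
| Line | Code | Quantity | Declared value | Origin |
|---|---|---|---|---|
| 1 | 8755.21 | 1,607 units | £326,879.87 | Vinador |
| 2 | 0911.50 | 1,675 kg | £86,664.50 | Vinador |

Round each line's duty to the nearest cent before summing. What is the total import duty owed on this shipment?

£22,881.59

Line 1 (8755.21, Vinador, 1,607 units, £326,879.87):
Base rate for 8755.21 is 8%.
Origin Vinador qualifies under the Serara–Vinador agreement and 8755.21 is covered: preferential rate 7% applies instead.
Duty = £326,879.87 × 7% = £22,881.59.
Line 2 (0911.50, Vinador, 1,675 kg, £86,664.50):
Base rate for 0911.50 is £3.71/kg.
Origin Vinador qualifies under the Serara–Vinador agreement and 0911.50 is covered: preferential rate Free applies instead.
The additional-duty order on 0911.50 targets Belova, not Vinador; it does not apply.
Duty = £86,664.50 × 0% = £0.00.
Total = £22,881.59 + £0.00 = £22,881.59.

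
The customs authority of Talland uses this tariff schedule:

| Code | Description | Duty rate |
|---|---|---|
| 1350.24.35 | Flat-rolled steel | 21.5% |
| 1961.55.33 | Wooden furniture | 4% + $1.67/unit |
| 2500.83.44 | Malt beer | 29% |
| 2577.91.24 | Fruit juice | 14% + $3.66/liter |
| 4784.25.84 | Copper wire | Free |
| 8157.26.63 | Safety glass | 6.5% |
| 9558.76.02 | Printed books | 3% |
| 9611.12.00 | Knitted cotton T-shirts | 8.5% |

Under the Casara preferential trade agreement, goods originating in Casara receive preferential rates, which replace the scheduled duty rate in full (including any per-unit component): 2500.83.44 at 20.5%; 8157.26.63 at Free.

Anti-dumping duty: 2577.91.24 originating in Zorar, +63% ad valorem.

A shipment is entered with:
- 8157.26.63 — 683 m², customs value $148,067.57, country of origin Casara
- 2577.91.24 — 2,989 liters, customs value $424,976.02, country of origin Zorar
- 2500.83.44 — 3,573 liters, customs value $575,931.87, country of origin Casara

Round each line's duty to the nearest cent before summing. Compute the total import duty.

Line 1 (8157.26.63, Casara, 683 m², $148,067.57):
Base rate for 8157.26.63 is 6.5%.
Origin Casara qualifies under the Talland–Casara agreement and 8157.26.63 is covered: preferential rate Free applies instead.
Duty = $148,067.57 × 0% = $0.00.
Line 2 (2577.91.24, Zorar, 2,989 liters, $424,976.02):
Base rate for 2577.91.24 is 14% + $3.66/liter.
Additional duty on 2577.91.24 from Zorar: +63%. Applied ad valorem rate: 14% + 63% = 77%.
Duty = $424,976.02 × 77% + 2,989 × $3.66 = $338,171.28.
Line 3 (2500.83.44, Casara, 3,573 liters, $575,931.87):
Base rate for 2500.83.44 is 29%.
Origin Casara qualifies under the Talland–Casara agreement and 2500.83.44 is covered: preferential rate 20.5% applies instead.
Duty = $575,931.87 × 20.5% = $118,066.03.
Total = $0.00 + $338,171.28 + $118,066.03 = $456,237.31.

$456,237.31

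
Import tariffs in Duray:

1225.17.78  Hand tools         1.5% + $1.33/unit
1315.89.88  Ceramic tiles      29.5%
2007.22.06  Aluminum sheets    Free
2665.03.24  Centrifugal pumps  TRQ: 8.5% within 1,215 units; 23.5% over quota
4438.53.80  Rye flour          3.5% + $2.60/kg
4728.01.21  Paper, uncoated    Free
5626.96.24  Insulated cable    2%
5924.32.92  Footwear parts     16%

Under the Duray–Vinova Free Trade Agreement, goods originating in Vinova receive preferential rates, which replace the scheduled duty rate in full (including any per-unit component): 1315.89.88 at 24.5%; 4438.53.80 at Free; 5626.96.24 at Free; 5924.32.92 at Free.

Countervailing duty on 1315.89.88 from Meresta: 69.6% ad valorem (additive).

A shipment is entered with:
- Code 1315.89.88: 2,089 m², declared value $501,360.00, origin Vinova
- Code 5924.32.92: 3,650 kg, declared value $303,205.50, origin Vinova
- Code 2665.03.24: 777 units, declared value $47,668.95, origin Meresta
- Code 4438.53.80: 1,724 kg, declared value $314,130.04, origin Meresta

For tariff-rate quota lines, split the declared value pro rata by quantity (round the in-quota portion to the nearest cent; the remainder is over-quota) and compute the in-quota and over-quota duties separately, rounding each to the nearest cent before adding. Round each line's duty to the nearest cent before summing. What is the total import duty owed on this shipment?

Line 1 (1315.89.88, Vinova, 2,089 m², $501,360.00):
Base rate for 1315.89.88 is 29.5%.
Origin Vinova qualifies under the Duray–Vinova agreement and 1315.89.88 is covered: preferential rate 24.5% applies instead.
The additional-duty order on 1315.89.88 targets Meresta, not Vinova; it does not apply.
Duty = $501,360.00 × 24.5% = $122,833.20.
Line 2 (5924.32.92, Vinova, 3,650 kg, $303,205.50):
Base rate for 5924.32.92 is 16%.
Origin Vinova qualifies under the Duray–Vinova agreement and 5924.32.92 is covered: preferential rate Free applies instead.
Duty = $303,205.50 × 0% = $0.00.
Line 3 (2665.03.24, Meresta, 777 units, $47,668.95):
Code 2665.03.24 is under a tariff-rate quota (threshold 1,215 units). Quantity 777 units is within the quota, so the in-quota rate 8.5% applies to the full value.
Duty = $47,668.95 × 8.5% = $4,051.86.
Line 4 (4438.53.80, Meresta, 1,724 kg, $314,130.04):
Base rate for 4438.53.80 is 3.5% + $2.60/kg.
4438.53.80 has an FTA preferential rate, but origin Meresta is not Vinova; base rate stands.
Duty = $314,130.04 × 3.5% + 1,724 × $2.60 = $15,476.95.
Total = $122,833.20 + $0.00 + $4,051.86 + $15,476.95 = $142,362.01.

$142,362.01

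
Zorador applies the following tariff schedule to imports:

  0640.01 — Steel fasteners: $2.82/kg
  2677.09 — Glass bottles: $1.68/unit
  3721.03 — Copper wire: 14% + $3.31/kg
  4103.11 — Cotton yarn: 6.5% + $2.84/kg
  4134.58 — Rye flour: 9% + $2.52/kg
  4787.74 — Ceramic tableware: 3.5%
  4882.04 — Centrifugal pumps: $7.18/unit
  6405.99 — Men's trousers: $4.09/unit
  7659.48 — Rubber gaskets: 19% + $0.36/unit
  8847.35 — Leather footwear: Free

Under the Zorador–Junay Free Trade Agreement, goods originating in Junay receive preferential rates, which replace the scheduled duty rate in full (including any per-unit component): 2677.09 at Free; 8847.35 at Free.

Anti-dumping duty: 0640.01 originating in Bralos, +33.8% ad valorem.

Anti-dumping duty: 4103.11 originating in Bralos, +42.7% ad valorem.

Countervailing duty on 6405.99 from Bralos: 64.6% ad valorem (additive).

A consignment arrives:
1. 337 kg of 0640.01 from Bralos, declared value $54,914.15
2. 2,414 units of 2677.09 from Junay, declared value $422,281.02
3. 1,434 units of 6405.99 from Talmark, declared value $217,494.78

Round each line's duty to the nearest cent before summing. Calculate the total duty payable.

Line 1 (0640.01, Bralos, 337 kg, $54,914.15):
Base rate for 0640.01 is $2.82/kg.
Additional duty on 0640.01 from Bralos: +33.8% ad valorem. Applied ad valorem rate = 33.8%.
Duty = $54,914.15 × 33.8% + 337 × $2.82 = $19,511.32.
Line 2 (2677.09, Junay, 2,414 units, $422,281.02):
Base rate for 2677.09 is $1.68/unit.
Origin Junay qualifies under the Zorador–Junay agreement and 2677.09 is covered: preferential rate Free applies instead.
Duty = $422,281.02 × 0% = $0.00.
Line 3 (6405.99, Talmark, 1,434 units, $217,494.78):
Base rate for 6405.99 is $4.09/unit.
The additional-duty order on 6405.99 targets Bralos, not Talmark; it does not apply.
Duty = 1,434 × $4.09 = $5,865.06.
Total = $19,511.32 + $0.00 + $5,865.06 = $25,376.38.

$25,376.38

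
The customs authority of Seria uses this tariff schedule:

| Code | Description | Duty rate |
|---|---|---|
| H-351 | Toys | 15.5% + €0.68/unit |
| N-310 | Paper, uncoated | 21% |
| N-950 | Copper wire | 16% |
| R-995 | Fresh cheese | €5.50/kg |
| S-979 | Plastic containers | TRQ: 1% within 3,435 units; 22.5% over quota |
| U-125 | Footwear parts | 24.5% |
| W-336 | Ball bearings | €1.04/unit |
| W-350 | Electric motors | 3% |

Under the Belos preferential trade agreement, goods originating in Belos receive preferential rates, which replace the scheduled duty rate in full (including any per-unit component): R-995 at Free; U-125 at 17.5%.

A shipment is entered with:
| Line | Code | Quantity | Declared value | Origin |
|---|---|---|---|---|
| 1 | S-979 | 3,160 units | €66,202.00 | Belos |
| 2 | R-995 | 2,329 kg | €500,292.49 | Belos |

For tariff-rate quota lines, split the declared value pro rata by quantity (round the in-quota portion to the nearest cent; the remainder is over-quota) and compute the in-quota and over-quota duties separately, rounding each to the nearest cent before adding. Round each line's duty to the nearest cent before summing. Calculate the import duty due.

€662.02

Line 1 (S-979, Belos, 3,160 units, €66,202.00):
Code S-979 is under a tariff-rate quota (threshold 3,435 units). Quantity 3,160 units is within the quota, so the in-quota rate 1% applies to the full value.
Duty = €66,202.00 × 1% = €662.02.
Line 2 (R-995, Belos, 2,329 kg, €500,292.49):
Base rate for R-995 is €5.50/kg.
Origin Belos qualifies under the Seria–Belos agreement and R-995 is covered: preferential rate Free applies instead.
Duty = €500,292.49 × 0% = €0.00.
Total = €662.02 + €0.00 = €662.02.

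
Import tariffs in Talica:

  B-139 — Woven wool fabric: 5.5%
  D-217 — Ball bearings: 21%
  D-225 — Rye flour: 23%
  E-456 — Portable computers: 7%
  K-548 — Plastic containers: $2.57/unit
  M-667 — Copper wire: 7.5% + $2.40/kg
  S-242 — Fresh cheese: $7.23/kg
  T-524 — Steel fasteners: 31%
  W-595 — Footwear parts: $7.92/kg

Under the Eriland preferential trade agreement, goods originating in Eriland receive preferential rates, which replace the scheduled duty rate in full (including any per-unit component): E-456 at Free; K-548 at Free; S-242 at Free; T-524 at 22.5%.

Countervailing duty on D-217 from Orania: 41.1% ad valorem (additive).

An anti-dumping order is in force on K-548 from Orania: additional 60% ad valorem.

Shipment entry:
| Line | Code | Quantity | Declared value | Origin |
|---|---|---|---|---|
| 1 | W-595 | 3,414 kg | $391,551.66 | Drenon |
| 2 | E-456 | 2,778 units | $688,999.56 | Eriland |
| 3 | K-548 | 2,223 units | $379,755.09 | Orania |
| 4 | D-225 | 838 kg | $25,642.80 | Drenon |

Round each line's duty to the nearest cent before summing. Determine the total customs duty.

Line 1 (W-595, Drenon, 3,414 kg, $391,551.66):
Base rate for W-595 is $7.92/kg.
Duty = 3,414 × $7.92 = $27,038.88.
Line 2 (E-456, Eriland, 2,778 units, $688,999.56):
Base rate for E-456 is 7%.
Origin Eriland qualifies under the Talica–Eriland agreement and E-456 is covered: preferential rate Free applies instead.
Duty = $688,999.56 × 0% = $0.00.
Line 3 (K-548, Orania, 2,223 units, $379,755.09):
Base rate for K-548 is $2.57/unit.
K-548 has an FTA preferential rate, but origin Orania is not Eriland; base rate stands.
Additional duty on K-548 from Orania: +60% ad valorem. Applied ad valorem rate = 60%.
Duty = $379,755.09 × 60% + 2,223 × $2.57 = $233,566.16.
Line 4 (D-225, Drenon, 838 kg, $25,642.80):
Base rate for D-225 is 23%.
Duty = $25,642.80 × 23% = $5,897.84.
Total = $27,038.88 + $0.00 + $233,566.16 + $5,897.84 = $266,502.88.

$266,502.88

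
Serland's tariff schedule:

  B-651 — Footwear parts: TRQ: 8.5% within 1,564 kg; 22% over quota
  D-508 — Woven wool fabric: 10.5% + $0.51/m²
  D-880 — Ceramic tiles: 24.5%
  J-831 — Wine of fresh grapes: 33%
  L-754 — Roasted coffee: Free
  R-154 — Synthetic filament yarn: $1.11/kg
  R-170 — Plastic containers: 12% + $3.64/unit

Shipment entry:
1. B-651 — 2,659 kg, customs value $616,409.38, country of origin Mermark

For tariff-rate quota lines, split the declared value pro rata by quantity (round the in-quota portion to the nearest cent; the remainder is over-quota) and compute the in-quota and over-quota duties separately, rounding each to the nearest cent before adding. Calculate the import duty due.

$86,663.59

Line 1 (B-651, Mermark, 2,659 kg, $616,409.38):
Code B-651 is under a tariff-rate quota (threshold 1,564 kg). In-quota: 1,564 kg at 8.5%; over-quota: 1,095 kg at 22%.
Pro-rata value split: in-quota = $616,409.38 × 1,564/2,659 = $362,566.48; over-quota = $616,409.38 − $362,566.48 = $253,842.90.
In-quota duty = $362,566.48 × 8.5% = $30,818.15. Over-quota duty = $253,842.90 × 22% = $55,845.44.
Line duty = $30,818.15 + $55,845.44 = $86,663.59.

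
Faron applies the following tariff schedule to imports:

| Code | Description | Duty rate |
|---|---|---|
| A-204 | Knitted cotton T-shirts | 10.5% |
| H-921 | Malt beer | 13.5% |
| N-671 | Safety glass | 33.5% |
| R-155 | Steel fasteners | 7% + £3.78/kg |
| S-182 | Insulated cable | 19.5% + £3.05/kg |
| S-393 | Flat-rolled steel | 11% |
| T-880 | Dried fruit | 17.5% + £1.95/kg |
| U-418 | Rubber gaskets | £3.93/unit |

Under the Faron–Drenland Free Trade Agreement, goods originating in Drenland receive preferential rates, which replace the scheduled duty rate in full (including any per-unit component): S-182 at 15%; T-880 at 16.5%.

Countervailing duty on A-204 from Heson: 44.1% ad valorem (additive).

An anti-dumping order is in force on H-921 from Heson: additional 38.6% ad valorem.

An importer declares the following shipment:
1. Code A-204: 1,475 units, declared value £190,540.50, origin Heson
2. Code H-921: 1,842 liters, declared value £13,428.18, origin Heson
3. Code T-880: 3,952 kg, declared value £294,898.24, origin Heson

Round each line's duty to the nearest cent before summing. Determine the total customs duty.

Line 1 (A-204, Heson, 1,475 units, £190,540.50):
Base rate for A-204 is 10.5%.
Additional duty on A-204 from Heson: +44.1%. Applied ad valorem rate: 10.5% + 44.1% = 54.6%.
Duty = £190,540.50 × 54.6% = £104,035.11.
Line 2 (H-921, Heson, 1,842 liters, £13,428.18):
Base rate for H-921 is 13.5%.
Additional duty on H-921 from Heson: +38.6%. Applied ad valorem rate: 13.5% + 38.6% = 52.1%.
Duty = £13,428.18 × 52.1% = £6,996.08.
Line 3 (T-880, Heson, 3,952 kg, £294,898.24):
Base rate for T-880 is 17.5% + £1.95/kg.
T-880 has an FTA preferential rate, but origin Heson is not Drenland; base rate stands.
Duty = £294,898.24 × 17.5% + 3,952 × £1.95 = £59,313.59.
Total = £104,035.11 + £6,996.08 + £59,313.59 = £170,344.78.

£170,344.78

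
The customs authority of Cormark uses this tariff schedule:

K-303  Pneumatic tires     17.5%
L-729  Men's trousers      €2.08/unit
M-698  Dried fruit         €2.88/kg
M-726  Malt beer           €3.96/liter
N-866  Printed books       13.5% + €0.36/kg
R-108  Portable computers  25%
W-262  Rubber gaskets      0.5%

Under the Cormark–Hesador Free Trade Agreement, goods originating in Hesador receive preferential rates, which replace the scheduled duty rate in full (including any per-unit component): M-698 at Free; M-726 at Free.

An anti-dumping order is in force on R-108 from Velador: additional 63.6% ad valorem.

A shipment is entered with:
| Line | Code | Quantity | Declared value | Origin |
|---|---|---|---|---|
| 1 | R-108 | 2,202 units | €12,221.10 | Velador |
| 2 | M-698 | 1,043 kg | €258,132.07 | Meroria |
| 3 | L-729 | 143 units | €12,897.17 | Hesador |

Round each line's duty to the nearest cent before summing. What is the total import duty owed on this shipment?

€14,129.17

Line 1 (R-108, Velador, 2,202 units, €12,221.10):
Base rate for R-108 is 25%.
Additional duty on R-108 from Velador: +63.6%. Applied ad valorem rate: 25% + 63.6% = 88.6%.
Duty = €12,221.10 × 88.6% = €10,827.89.
Line 2 (M-698, Meroria, 1,043 kg, €258,132.07):
Base rate for M-698 is €2.88/kg.
M-698 has an FTA preferential rate, but origin Meroria is not Hesador; base rate stands.
Duty = 1,043 × €2.88 = €3,003.84.
Line 3 (L-729, Hesador, 143 units, €12,897.17):
Base rate for L-729 is €2.08/unit.
Origin Hesador is the FTA partner but L-729 is not on the preference list; base rate stands.
Duty = 143 × €2.08 = €297.44.
Total = €10,827.89 + €3,003.84 + €297.44 = €14,129.17.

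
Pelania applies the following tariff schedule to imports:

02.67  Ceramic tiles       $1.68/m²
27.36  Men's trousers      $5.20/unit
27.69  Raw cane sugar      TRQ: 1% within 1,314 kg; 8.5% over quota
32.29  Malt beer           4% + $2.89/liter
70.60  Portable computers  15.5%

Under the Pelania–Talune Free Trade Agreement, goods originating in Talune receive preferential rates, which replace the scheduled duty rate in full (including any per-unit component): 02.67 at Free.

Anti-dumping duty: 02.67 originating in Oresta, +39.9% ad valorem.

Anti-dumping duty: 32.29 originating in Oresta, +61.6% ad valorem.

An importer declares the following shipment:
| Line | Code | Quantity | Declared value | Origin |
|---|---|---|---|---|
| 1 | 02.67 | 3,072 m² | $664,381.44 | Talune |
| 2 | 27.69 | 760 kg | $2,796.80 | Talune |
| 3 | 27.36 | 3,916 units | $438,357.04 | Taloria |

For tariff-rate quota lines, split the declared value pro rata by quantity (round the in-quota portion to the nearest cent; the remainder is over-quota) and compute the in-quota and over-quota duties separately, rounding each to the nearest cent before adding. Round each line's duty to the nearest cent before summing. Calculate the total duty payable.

$20,391.17

Line 1 (02.67, Talune, 3,072 m², $664,381.44):
Base rate for 02.67 is $1.68/m².
Origin Talune qualifies under the Pelania–Talune agreement and 02.67 is covered: preferential rate Free applies instead.
The additional-duty order on 02.67 targets Oresta, not Talune; it does not apply.
Duty = $664,381.44 × 0% = $0.00.
Line 2 (27.69, Talune, 760 kg, $2,796.80):
Code 27.69 is under a tariff-rate quota (threshold 1,314 kg). Quantity 760 kg is within the quota, so the in-quota rate 1% applies to the full value.
Duty = $2,796.80 × 1% = $27.97.
Line 3 (27.36, Taloria, 3,916 units, $438,357.04):
Base rate for 27.36 is $5.20/unit.
Duty = 3,916 × $5.20 = $20,363.20.
Total = $0.00 + $27.97 + $20,363.20 = $20,391.17.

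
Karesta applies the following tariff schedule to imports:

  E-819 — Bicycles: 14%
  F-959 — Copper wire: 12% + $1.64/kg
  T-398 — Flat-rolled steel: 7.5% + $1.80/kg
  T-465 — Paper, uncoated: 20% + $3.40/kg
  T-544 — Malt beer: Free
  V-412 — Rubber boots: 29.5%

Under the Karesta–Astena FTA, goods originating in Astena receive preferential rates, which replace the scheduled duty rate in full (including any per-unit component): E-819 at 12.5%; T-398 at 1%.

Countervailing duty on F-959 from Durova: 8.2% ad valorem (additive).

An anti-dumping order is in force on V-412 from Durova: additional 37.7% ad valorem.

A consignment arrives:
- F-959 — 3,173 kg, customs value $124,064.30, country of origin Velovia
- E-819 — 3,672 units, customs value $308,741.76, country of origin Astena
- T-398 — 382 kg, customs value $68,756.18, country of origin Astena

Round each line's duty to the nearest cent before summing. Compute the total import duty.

Line 1 (F-959, Velovia, 3,173 kg, $124,064.30):
Base rate for F-959 is 12% + $1.64/kg.
The additional-duty order on F-959 targets Durova, not Velovia; it does not apply.
Duty = $124,064.30 × 12% + 3,173 × $1.64 = $20,091.44.
Line 2 (E-819, Astena, 3,672 units, $308,741.76):
Base rate for E-819 is 14%.
Origin Astena qualifies under the Karesta–Astena agreement and E-819 is covered: preferential rate 12.5% applies instead.
Duty = $308,741.76 × 12.5% = $38,592.72.
Line 3 (T-398, Astena, 382 kg, $68,756.18):
Base rate for T-398 is 7.5% + $1.80/kg.
Origin Astena qualifies under the Karesta–Astena agreement and T-398 is covered: preferential rate 1% applies instead.
Duty = $68,756.18 × 1% = $687.56.
Total = $20,091.44 + $38,592.72 + $687.56 = $59,371.72.

$59,371.72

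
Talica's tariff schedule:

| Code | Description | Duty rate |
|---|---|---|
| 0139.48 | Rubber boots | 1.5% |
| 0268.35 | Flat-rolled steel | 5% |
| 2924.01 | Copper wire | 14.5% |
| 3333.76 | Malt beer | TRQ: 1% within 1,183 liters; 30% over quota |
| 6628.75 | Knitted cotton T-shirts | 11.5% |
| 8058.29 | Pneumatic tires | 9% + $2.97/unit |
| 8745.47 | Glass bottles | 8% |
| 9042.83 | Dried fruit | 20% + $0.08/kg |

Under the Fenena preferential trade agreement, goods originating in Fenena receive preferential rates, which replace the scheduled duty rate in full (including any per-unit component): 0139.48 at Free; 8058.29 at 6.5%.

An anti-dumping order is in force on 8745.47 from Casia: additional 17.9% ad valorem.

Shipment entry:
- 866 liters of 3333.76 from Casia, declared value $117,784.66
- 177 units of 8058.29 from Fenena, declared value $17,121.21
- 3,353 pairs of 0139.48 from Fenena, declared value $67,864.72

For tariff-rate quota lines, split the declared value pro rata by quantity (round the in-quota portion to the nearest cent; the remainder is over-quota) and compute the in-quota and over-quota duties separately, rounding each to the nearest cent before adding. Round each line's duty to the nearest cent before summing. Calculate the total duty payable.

$2,290.73

Line 1 (3333.76, Casia, 866 liters, $117,784.66):
Code 3333.76 is under a tariff-rate quota (threshold 1,183 liters). Quantity 866 liters is within the quota, so the in-quota rate 1% applies to the full value.
Duty = $117,784.66 × 1% = $1,177.85.
Line 2 (8058.29, Fenena, 177 units, $17,121.21):
Base rate for 8058.29 is 9% + $2.97/unit.
Origin Fenena qualifies under the Talica–Fenena agreement and 8058.29 is covered: preferential rate 6.5% applies instead.
Duty = $17,121.21 × 6.5% = $1,112.88.
Line 3 (0139.48, Fenena, 3,353 pairs, $67,864.72):
Base rate for 0139.48 is 1.5%.
Origin Fenena qualifies under the Talica–Fenena agreement and 0139.48 is covered: preferential rate Free applies instead.
Duty = $67,864.72 × 0% = $0.00.
Total = $1,177.85 + $1,112.88 + $0.00 = $2,290.73.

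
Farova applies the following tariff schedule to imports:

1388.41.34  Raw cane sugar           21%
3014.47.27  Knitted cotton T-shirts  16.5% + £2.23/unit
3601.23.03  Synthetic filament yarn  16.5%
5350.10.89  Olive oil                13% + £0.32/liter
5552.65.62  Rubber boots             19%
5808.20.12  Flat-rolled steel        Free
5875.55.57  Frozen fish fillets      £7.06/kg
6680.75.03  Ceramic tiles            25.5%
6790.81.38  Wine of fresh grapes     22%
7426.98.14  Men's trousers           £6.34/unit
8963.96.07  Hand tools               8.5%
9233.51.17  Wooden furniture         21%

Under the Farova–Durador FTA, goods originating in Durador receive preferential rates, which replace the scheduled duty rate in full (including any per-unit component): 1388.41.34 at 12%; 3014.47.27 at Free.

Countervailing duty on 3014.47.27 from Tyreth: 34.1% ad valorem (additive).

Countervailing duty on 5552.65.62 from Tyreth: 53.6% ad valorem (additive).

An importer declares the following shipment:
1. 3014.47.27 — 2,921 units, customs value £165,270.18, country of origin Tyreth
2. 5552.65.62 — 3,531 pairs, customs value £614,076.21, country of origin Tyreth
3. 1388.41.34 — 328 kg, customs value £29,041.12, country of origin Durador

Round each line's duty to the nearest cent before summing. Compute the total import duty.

£539,444.80

Line 1 (3014.47.27, Tyreth, 2,921 units, £165,270.18):
Base rate for 3014.47.27 is 16.5% + £2.23/unit.
3014.47.27 has an FTA preferential rate, but origin Tyreth is not Durador; base rate stands.
Additional duty on 3014.47.27 from Tyreth: +34.1%. Applied ad valorem rate: 16.5% + 34.1% = 50.6%.
Duty = £165,270.18 × 50.6% + 2,921 × £2.23 = £90,140.54.
Line 2 (5552.65.62, Tyreth, 3,531 pairs, £614,076.21):
Base rate for 5552.65.62 is 19%.
Additional duty on 5552.65.62 from Tyreth: +53.6%. Applied ad valorem rate: 19% + 53.6% = 72.6%.
Duty = £614,076.21 × 72.6% = £445,819.33.
Line 3 (1388.41.34, Durador, 328 kg, £29,041.12):
Base rate for 1388.41.34 is 21%.
Origin Durador qualifies under the Farova–Durador agreement and 1388.41.34 is covered: preferential rate 12% applies instead.
Duty = £29,041.12 × 12% = £3,484.93.
Total = £90,140.54 + £445,819.33 + £3,484.93 = £539,444.80.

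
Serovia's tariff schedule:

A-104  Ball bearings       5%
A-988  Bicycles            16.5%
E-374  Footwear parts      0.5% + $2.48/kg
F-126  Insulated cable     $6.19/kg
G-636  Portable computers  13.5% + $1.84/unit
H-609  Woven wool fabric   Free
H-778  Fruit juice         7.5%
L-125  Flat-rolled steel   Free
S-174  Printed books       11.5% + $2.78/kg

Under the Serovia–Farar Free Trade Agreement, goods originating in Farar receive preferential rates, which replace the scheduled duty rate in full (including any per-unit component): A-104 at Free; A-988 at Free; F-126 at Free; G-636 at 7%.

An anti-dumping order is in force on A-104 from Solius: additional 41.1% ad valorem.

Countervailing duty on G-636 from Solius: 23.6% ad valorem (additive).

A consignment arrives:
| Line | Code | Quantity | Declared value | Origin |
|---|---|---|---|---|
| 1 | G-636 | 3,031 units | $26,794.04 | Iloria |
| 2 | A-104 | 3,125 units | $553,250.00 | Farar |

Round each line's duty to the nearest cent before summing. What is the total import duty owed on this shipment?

Line 1 (G-636, Iloria, 3,031 units, $26,794.04):
Base rate for G-636 is 13.5% + $1.84/unit.
G-636 has an FTA preferential rate, but origin Iloria is not Farar; base rate stands.
The additional-duty order on G-636 targets Solius, not Iloria; it does not apply.
Duty = $26,794.04 × 13.5% + 3,031 × $1.84 = $9,194.24.
Line 2 (A-104, Farar, 3,125 units, $553,250.00):
Base rate for A-104 is 5%.
Origin Farar qualifies under the Serovia–Farar agreement and A-104 is covered: preferential rate Free applies instead.
The additional-duty order on A-104 targets Solius, not Farar; it does not apply.
Duty = $553,250.00 × 0% = $0.00.
Total = $9,194.24 + $0.00 = $9,194.24.

$9,194.24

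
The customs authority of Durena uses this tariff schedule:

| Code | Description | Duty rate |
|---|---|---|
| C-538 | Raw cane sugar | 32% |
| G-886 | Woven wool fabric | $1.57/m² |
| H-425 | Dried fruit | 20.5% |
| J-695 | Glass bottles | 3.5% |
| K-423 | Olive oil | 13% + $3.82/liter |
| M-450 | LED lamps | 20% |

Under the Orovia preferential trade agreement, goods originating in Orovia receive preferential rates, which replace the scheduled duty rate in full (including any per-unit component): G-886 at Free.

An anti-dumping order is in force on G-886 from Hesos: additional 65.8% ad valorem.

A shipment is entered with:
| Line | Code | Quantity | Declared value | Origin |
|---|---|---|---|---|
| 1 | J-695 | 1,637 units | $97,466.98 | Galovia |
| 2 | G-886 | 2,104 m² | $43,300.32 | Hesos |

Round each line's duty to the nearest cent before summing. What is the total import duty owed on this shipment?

$35,206.23

Line 1 (J-695, Galovia, 1,637 units, $97,466.98):
Base rate for J-695 is 3.5%.
Duty = $97,466.98 × 3.5% = $3,411.34.
Line 2 (G-886, Hesos, 2,104 m², $43,300.32):
Base rate for G-886 is $1.57/m².
G-886 has an FTA preferential rate, but origin Hesos is not Orovia; base rate stands.
Additional duty on G-886 from Hesos: +65.8% ad valorem. Applied ad valorem rate = 65.8%.
Duty = $43,300.32 × 65.8% + 2,104 × $1.57 = $31,794.89.
Total = $3,411.34 + $31,794.89 = $35,206.23.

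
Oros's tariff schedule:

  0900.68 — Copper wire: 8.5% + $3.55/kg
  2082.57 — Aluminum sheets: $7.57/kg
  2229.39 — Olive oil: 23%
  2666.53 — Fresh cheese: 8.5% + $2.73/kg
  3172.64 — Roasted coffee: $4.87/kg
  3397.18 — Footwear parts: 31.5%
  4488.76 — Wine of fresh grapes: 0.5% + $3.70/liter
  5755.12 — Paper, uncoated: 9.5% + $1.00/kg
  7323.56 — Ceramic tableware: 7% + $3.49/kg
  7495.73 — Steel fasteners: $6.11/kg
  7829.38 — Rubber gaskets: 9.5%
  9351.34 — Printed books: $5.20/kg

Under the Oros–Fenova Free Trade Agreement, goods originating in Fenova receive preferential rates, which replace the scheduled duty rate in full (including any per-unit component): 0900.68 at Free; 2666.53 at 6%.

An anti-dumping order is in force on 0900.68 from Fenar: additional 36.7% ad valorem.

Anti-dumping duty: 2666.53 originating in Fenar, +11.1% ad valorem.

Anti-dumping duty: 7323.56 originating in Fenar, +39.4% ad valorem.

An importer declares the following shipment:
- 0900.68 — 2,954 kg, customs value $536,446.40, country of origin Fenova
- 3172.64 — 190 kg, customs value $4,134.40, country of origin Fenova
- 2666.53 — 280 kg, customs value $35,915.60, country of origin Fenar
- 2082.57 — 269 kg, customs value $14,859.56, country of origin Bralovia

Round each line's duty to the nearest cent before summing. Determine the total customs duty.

Line 1 (0900.68, Fenova, 2,954 kg, $536,446.40):
Base rate for 0900.68 is 8.5% + $3.55/kg.
Origin Fenova qualifies under the Oros–Fenova agreement and 0900.68 is covered: preferential rate Free applies instead.
The additional-duty order on 0900.68 targets Fenar, not Fenova; it does not apply.
Duty = $536,446.40 × 0% = $0.00.
Line 2 (3172.64, Fenova, 190 kg, $4,134.40):
Base rate for 3172.64 is $4.87/kg.
Origin Fenova is the FTA partner but 3172.64 is not on the preference list; base rate stands.
Duty = 190 × $4.87 = $925.30.
Line 3 (2666.53, Fenar, 280 kg, $35,915.60):
Base rate for 2666.53 is 8.5% + $2.73/kg.
2666.53 has an FTA preferential rate, but origin Fenar is not Fenova; base rate stands.
Additional duty on 2666.53 from Fenar: +11.1%. Applied ad valorem rate: 8.5% + 11.1% = 19.6%.
Duty = $35,915.60 × 19.6% + 280 × $2.73 = $7,803.86.
Line 4 (2082.57, Bralovia, 269 kg, $14,859.56):
Base rate for 2082.57 is $7.57/kg.
Duty = 269 × $7.57 = $2,036.33.
Total = $0.00 + $925.30 + $7,803.86 + $2,036.33 = $10,765.49.

$10,765.49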